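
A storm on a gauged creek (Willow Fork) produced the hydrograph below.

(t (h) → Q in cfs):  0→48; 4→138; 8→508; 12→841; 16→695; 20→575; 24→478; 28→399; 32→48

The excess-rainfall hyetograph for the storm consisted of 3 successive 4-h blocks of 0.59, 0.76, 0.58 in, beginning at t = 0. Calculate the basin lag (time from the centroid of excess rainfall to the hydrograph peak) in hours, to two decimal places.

Centroid of excess rainfall: t_c = Σ P_i·t̄_i / ΣP_i = 5.9793 h (block centres at 2, 6, 10 h).
Hydrograph peak occurs at t = 12 h, so basin lag t_L = 12 − 5.9793 = 6.02 h.

t_L ≈ 6.02 h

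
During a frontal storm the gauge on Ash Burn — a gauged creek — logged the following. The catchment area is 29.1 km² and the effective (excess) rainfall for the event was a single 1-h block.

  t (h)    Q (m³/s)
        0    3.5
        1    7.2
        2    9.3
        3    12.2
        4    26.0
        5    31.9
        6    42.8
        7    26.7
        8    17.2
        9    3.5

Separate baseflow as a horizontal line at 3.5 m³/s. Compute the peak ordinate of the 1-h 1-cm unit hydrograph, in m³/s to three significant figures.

U_p ≈ 21.9 m³/s

Direct runoff: 0.0, 3.7, 5.8, 8.7, 22.5, 28.4, 39.3, 23.2, 13.7, 0.0 m³/s; ΣQ_DR = 145.3 m³/s, peak = 39.3 m³/s.
Runoff depth d = ΣQ_DR·Δt / A = 145.3 × 3600 / (29.1 km²) = 17.98 mm.
The 1-cm UH is the DRH scaled by (10 mm)/d, so U_p = 39.3 × 10/17.98 = 21.9 m³/s.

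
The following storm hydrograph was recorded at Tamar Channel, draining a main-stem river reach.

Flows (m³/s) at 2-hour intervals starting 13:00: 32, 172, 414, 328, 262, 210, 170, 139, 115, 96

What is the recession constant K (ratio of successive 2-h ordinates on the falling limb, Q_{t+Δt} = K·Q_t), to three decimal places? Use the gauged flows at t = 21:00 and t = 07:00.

Using the recession-limb readings at t = 21:00 and t = 07:00: Q falls from 262 to 96 m³/s over 5 intervals.
K = (Q₂/Q₁)^(1/5) = (96/262)^(1/5) = 0.818.

K ≈ 0.818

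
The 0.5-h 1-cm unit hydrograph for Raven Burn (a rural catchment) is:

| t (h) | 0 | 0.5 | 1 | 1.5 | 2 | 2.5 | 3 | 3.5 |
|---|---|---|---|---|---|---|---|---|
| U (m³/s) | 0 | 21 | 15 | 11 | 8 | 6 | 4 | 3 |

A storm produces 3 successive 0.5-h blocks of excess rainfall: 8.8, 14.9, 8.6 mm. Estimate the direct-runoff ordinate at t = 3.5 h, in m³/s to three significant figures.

Q ≈ 13.8 m³/s

By discrete convolution, Q_j = Σ (P_i / 10 mm) · U_{j−i}.
At t = 3.5 h (j=7): Q = (8.8/10)·3 + (14.9/10)·4 + (8.6/10)·6 = 13.8 m³/s.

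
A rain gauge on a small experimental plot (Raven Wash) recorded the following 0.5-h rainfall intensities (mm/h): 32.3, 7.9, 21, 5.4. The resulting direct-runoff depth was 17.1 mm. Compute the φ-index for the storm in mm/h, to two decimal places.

Only the 2 blocks with intensity above φ contribute runoff: 32.3, 21 mm/h.
Σ(I−φ)·Δt = d  ⇒  (32.3+21 − 2φ)·0.5 = 17.1
φ = (53.30 − 17.1/0.5) / 2 = 9.55 mm/h.

φ ≈ 9.55 mm/h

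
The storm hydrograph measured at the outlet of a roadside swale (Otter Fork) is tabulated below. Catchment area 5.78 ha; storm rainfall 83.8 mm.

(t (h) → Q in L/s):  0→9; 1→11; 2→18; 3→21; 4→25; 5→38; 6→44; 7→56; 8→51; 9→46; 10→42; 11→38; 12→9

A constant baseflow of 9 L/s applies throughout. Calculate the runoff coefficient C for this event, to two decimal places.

C ≈ 0.22

ΣQ_DR = 291.0 L/s; V = ΣQ_DR·Δt = 1.048 × 10^6 L.
Runoff depth d = V / A = 18.12 mm.
C = d / P = 18.12 / 83.8 = 0.22.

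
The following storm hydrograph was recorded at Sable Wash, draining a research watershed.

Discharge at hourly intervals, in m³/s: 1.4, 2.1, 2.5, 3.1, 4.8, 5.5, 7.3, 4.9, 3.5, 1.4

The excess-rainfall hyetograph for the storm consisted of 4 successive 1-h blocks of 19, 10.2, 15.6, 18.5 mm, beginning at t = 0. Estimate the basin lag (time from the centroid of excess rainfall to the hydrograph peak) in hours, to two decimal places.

t_L ≈ 3.97 h

Centroid of excess rainfall: t_c = Σ P_i·t̄_i / ΣP_i = 2.0308 h (block centres at 0.5, 1.5, 2.5, 3.5 h).
Hydrograph peak occurs at t = 6 h, so basin lag t_L = 6 − 2.0308 = 3.97 h.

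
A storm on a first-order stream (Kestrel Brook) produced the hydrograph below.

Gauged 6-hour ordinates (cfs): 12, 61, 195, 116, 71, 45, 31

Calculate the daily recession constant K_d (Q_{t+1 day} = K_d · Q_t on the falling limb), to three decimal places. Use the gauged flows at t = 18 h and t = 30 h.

Between t = 18 h and t = 30 h the flow falls from 116 to 45 cfs over 2×6 h = 12 h.
Per-interval ratio K = (45/116)^(1/2) = 0.6228; K_d = K^(24/6) = 0.150.

K_d ≈ 0.150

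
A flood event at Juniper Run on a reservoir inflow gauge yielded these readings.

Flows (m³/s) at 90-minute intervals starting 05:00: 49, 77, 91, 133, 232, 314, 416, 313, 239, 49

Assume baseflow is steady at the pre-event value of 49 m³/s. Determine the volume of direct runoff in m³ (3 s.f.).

Direct-runoff ordinates (Q − Q_b): 0.0, 28.0, 42.0, 84.0, 183.0, 265.0, 367.0, 264.0, 190.0, 0.0 m³/s.
ΣQ_DR = 1423 m³/s.
With Δt = 1.5 h = 5400 s, V = ΣQ_DR · Δt = 1423 × 5400 = 7.68 × 10^6 m³.

V ≈ 7.68 × 10^6 m³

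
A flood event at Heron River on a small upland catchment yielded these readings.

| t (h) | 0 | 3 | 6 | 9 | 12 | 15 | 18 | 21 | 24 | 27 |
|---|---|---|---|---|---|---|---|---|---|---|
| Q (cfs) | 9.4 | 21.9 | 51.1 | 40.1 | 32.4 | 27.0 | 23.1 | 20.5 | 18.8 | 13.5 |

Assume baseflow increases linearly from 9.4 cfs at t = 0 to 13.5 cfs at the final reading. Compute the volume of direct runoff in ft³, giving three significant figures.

V ≈ 1.55 × 10^6 ft³

Direct-runoff ordinates (Q − Q_b): 0.00, 12.04, 40.79, 29.33, 21.18, 15.32, 10.97, 7.91, 5.76, 0.00 cfs.
ΣQ_DR = 143.3 cfs.
With Δt = 3 h = 10800 s, V = ΣQ_DR · Δt = 143.3 × 10800 = 1.55 × 10^6 ft³.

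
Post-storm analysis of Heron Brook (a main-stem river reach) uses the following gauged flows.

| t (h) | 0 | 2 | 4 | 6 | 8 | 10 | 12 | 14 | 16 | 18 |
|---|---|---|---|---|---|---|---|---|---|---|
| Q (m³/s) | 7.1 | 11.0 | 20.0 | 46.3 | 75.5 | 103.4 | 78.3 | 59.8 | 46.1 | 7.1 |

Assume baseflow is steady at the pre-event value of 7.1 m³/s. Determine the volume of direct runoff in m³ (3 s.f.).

V ≈ 2.76 × 10^6 m³

Direct-runoff ordinates (Q − Q_b): 0.0, 3.9, 12.9, 39.2, 68.4, 96.3, 71.2, 52.7, 39.0, 0.0 m³/s.
ΣQ_DR = 383.6 m³/s.
With Δt = 2 h = 7200 s, V = ΣQ_DR · Δt = 383.6 × 7200 = 2.76 × 10^6 m³.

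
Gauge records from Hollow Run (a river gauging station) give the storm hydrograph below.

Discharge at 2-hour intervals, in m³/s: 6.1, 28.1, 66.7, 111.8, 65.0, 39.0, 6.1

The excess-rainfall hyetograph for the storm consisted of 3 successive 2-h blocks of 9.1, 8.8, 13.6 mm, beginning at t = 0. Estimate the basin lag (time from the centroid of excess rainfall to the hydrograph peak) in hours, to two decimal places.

Centroid of excess rainfall: t_c = Σ P_i·t̄_i / ΣP_i = 3.2857 h (block centres at 1, 3, 5 h).
Hydrograph peak occurs at t = 6 h, so basin lag t_L = 6 − 3.2857 = 2.71 h.

t_L ≈ 2.71 h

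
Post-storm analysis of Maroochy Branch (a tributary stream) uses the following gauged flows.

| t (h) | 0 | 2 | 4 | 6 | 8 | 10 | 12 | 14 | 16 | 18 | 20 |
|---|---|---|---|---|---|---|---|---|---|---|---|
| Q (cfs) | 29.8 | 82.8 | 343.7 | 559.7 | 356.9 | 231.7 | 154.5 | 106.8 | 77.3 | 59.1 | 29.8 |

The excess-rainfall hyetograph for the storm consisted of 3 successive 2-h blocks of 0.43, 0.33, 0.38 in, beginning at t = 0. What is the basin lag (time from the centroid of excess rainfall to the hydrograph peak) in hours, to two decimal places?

t_L ≈ 3.09 h

Centroid of excess rainfall: t_c = Σ P_i·t̄_i / ΣP_i = 2.9123 h (block centres at 1, 3, 5 h).
Hydrograph peak occurs at t = 6 h, so basin lag t_L = 6 − 2.9123 = 3.09 h.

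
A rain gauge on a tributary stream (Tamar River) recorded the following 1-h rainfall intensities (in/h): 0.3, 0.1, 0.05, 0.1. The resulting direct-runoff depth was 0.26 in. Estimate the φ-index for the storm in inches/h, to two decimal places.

Only the 3 blocks with intensity above φ contribute runoff: 0.3, 0.1, 0.1 in/h.
Σ(I−φ)·Δt = d  ⇒  (0.3+0.1+0.1 − 3φ)·1 = 0.26
φ = (0.5000 − 0.26/1) / 3 = 0.08 in/h.

φ ≈ 0.08 in/h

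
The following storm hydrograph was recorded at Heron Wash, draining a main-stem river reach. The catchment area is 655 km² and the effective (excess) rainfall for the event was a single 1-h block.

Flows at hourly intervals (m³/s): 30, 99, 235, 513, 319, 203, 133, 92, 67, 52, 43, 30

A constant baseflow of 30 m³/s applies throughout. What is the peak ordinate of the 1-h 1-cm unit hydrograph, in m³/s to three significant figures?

U_p ≈ 604 m³/s

Direct runoff: 0.0, 69.0, 205.0, 483.0, 289.0, 173.0, 103.0, 62.0, 37.0, 22.0, 13.0, 0.0 m³/s; ΣQ_DR = 1456 m³/s, peak = 483.0 m³/s.
Runoff depth d = ΣQ_DR·Δt / A = 1456 × 3600 / (655 km²) = 8.002 mm.
The 1-cm UH is the DRH scaled by (10 mm)/d, so U_p = 483.0 × 10/8.002 = 604 m³/s.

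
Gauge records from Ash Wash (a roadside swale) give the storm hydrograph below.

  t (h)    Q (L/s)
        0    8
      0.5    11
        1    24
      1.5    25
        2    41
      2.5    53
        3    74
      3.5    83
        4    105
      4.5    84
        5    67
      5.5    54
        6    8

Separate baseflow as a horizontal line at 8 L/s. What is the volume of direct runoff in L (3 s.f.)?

V ≈ 9.59 × 10^5 L

Direct-runoff ordinates (Q − Q_b): 0.0, 3.0, 16.0, 17.0, 33.0, 45.0, 66.0, 75.0, 97.0, 76.0, 59.0, 46.0, 0.0 L/s.
ΣQ_DR = 533.0 L/s.
With Δt = 0.5 h = 1800 s, V = ΣQ_DR · Δt = 533.0 × 1800 = 9.59 × 10^5 L.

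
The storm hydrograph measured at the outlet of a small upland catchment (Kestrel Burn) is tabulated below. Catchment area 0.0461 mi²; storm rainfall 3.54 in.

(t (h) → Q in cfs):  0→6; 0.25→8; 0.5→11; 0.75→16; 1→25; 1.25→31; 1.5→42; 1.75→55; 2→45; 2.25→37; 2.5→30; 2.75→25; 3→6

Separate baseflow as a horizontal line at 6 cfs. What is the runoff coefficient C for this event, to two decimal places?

ΣQ_DR = 259.0 cfs; V = ΣQ_DR·Δt = 2.331 × 10^5 ft³.
Runoff depth d = V / A = 2.176 in.
C = d / P = 2.176 / 3.54 = 0.61.

C ≈ 0.61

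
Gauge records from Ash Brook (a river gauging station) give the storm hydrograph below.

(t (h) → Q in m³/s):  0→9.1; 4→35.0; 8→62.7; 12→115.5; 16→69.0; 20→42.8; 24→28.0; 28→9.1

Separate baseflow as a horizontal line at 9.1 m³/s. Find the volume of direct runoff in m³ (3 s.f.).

Direct-runoff ordinates (Q − Q_b): 0.0, 25.9, 53.6, 106.4, 59.9, 33.7, 18.9, 0.0 m³/s.
ΣQ_DR = 298.4 m³/s.
With Δt = 4 h = 14400 s, V = ΣQ_DR · Δt = 298.4 × 14400 = 4.30 × 10^6 m³.

V ≈ 4.30 × 10^6 m³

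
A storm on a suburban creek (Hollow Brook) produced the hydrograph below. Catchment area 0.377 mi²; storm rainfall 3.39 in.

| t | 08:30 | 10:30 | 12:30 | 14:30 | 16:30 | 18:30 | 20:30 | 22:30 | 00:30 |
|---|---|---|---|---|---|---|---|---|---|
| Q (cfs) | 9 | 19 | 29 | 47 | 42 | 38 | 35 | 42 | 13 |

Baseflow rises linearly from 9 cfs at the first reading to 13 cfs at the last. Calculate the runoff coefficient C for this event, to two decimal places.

ΣQ_DR = 175.0 cfs; V = ΣQ_DR·Δt = 1.260 × 10^6 ft³.
Runoff depth d = V / A = 1.439 in.
C = d / P = 1.439 / 3.39 = 0.42.

C ≈ 0.42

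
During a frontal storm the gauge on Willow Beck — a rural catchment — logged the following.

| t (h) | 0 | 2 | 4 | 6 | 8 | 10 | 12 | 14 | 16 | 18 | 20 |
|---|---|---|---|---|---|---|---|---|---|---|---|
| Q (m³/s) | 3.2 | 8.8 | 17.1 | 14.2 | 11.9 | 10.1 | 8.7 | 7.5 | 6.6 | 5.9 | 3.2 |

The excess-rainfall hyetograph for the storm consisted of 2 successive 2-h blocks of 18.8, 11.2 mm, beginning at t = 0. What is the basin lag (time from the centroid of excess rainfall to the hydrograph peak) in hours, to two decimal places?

t_L ≈ 2.25 h

Centroid of excess rainfall: t_c = Σ P_i·t̄_i / ΣP_i = 1.7467 h (block centres at 1, 3 h).
Hydrograph peak occurs at t = 4 h, so basin lag t_L = 4 − 1.7467 = 2.25 h.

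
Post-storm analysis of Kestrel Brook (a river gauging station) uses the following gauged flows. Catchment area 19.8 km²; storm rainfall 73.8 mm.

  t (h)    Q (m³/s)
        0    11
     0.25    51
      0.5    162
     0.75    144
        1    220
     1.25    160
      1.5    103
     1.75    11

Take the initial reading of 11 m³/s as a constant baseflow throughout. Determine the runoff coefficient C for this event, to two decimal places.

C ≈ 0.48

ΣQ_DR = 774.0 m³/s; V = ΣQ_DR·Δt = 6.966 × 10^5 m³.
Runoff depth d = V / A = 35.18 mm.
C = d / P = 35.18 / 73.8 = 0.48.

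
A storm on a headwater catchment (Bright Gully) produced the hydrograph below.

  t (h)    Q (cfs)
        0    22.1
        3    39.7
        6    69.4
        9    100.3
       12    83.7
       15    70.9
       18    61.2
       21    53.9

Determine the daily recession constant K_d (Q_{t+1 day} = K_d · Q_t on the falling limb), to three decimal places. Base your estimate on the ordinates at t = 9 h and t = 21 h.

Between t = 9 h and t = 21 h the flow falls from 100.3 to 53.9 cfs over 4×3 h = 12 h.
Per-interval ratio K = (53.9/100.3)^(1/4) = 0.8562; K_d = K^(24/3) = 0.289.

K_d ≈ 0.289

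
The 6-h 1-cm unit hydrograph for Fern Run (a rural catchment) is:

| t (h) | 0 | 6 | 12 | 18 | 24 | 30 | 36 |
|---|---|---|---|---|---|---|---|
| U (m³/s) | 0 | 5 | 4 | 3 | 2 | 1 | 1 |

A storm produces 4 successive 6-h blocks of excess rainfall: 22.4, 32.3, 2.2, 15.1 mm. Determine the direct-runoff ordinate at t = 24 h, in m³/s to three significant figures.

By discrete convolution, Q_j = Σ (P_i / 10 mm) · U_{j−i}.
At t = 24 h (j=4): Q = (22.4/10)·2 + (32.3/10)·3 + (2.2/10)·4 + (15.1/10)·5 = 22.6 m³/s.

Q ≈ 22.6 m³/s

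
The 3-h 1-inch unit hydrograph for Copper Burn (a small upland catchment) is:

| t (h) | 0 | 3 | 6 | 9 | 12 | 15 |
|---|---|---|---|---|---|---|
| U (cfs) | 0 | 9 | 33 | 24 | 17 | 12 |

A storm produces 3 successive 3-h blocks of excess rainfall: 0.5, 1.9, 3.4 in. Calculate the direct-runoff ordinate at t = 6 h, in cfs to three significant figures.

Q ≈ 33.6 cfs

By discrete convolution, Q_j = Σ (P_i / 1 in) · U_{j−i}.
At t = 6 h (j=2): Q = (0.5/1)·33 + (1.9/1)·9 + (3.4/1)·0 = 33.6 cfs.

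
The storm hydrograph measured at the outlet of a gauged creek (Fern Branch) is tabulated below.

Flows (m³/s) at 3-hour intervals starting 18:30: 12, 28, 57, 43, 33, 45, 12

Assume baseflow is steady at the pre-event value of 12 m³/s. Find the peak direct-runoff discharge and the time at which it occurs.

Subtracting baseflow gives direct-runoff ordinates: 0.0, 16.0, 45.0, 31.0, 21.0, 33.0, 0.0 m³/s.
The maximum is 45.0 m³/s, occurring at the reading for t = 00:30.

Q_p = 45.0 m³/s at t = 00:30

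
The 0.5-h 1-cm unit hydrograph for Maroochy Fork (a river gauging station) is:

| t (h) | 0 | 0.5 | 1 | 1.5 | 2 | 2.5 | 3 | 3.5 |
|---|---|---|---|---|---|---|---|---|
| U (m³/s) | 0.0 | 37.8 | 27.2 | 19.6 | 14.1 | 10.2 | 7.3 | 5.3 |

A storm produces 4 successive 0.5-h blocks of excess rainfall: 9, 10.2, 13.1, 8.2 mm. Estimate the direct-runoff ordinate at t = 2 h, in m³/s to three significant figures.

Q ≈ 99.3 m³/s

By discrete convolution, Q_j = Σ (P_i / 10 mm) · U_{j−i}.
At t = 2 h (j=4): Q = (9/10)·14.1 + (10.2/10)·19.6 + (13.1/10)·27.2 + (8.2/10)·37.8 = 99.3 m³/s.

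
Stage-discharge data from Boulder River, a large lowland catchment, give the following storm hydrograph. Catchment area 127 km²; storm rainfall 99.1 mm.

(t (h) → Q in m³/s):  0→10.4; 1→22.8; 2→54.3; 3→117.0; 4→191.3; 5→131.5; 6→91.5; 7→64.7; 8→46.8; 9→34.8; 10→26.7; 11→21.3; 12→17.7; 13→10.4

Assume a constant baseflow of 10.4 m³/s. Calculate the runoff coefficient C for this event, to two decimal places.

ΣQ_DR = 695.6 m³/s; V = ΣQ_DR·Δt = 2.504 × 10^6 m³.
Runoff depth d = V / A = 19.72 mm.
C = d / P = 19.72 / 99.1 = 0.20.

C ≈ 0.20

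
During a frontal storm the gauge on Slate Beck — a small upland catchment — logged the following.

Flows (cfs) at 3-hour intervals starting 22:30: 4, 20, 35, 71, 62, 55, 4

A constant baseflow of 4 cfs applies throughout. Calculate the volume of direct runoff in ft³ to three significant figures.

V ≈ 2.41 × 10^6 ft³

Direct-runoff ordinates (Q − Q_b): 0.0, 16.0, 31.0, 67.0, 58.0, 51.0, 0.0 cfs.
ΣQ_DR = 223.0 cfs.
With Δt = 3 h = 10800 s, V = ΣQ_DR · Δt = 223.0 × 10800 = 2.41 × 10^6 ft³.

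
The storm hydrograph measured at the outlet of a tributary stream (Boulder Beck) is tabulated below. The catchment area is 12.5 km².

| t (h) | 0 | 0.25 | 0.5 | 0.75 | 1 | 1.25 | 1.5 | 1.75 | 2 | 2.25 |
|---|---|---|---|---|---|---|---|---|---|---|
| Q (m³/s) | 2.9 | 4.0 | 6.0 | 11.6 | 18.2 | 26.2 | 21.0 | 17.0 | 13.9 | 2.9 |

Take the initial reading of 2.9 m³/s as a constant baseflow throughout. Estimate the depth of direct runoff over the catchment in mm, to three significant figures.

d ≈ 6.82 mm

Direct runoff: 0.0, 1.1, 3.1, 8.7, 15.3, 23.3, 18.1, 14.1, 11.0, 0.0 m³/s; ΣQ_DR = 94.70 m³/s.
V = ΣQ_DR · Δt = 94.70 × 900 s = 85230 m³.
Over A = 12.5 km², depth = V / A = 6.82 mm.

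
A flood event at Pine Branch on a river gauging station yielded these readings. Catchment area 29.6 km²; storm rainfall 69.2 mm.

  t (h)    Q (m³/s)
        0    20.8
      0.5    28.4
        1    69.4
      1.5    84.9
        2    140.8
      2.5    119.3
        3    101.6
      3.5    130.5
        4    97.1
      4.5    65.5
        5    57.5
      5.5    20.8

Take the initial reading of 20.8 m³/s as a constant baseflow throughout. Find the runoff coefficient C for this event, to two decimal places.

ΣQ_DR = 687.0 m³/s; V = ΣQ_DR·Δt = 1.237 × 10^6 m³.
Runoff depth d = V / A = 41.78 mm.
C = d / P = 41.78 / 69.2 = 0.60.

C ≈ 0.60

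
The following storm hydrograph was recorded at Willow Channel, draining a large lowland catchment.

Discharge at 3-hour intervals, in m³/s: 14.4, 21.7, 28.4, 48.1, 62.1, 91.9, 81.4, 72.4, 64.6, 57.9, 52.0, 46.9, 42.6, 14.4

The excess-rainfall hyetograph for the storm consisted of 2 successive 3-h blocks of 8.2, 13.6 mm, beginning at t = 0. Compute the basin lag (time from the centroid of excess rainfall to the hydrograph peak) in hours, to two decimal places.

Centroid of excess rainfall: t_c = Σ P_i·t̄_i / ΣP_i = 3.3716 h (block centres at 1.5, 4.5 h).
Hydrograph peak occurs at t = 15 h, so basin lag t_L = 15 − 3.3716 = 11.63 h.

t_L ≈ 11.63 h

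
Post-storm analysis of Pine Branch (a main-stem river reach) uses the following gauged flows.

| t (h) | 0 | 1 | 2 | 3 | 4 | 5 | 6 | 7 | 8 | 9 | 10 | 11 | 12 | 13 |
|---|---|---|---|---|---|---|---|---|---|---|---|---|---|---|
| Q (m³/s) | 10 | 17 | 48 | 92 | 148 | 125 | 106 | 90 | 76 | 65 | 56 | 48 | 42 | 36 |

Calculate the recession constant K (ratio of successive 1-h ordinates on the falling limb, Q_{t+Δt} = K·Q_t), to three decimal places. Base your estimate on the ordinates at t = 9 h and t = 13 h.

Using the recession-limb readings at t = 9 h and t = 13 h: Q falls from 65 to 36 m³/s over 4 intervals.
K = (Q₂/Q₁)^(1/4) = (36/65)^(1/4) = 0.863.

K ≈ 0.863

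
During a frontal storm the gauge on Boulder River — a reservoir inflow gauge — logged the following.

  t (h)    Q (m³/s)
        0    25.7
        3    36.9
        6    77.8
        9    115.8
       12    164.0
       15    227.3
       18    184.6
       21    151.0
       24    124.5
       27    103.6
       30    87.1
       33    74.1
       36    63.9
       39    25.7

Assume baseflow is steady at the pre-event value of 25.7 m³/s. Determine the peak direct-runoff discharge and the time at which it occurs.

Q_p = 201.6 m³/s at t = 15 h

Subtracting baseflow gives direct-runoff ordinates: 0.0, 11.2, 52.1, 90.1, 138.3, 201.6, 158.9, 125.3, 98.8, 77.9, 61.4, 48.4, 38.2, 0.0 m³/s.
The maximum is 201.6 m³/s, occurring at the reading for t = 15 h.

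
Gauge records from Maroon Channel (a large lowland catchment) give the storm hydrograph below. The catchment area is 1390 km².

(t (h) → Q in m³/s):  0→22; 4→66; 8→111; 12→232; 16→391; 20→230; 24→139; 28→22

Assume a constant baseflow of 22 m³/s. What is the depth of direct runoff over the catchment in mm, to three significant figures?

d ≈ 10.7 mm

Direct runoff: 0.0, 44.0, 89.0, 210.0, 369.0, 208.0, 117.0, 0.0 m³/s; ΣQ_DR = 1037 m³/s.
V = ΣQ_DR · Δt = 1037 × 14400 s = 1.493 × 10^7 m³.
Over A = 1390 km², depth = V / A = 10.7 mm.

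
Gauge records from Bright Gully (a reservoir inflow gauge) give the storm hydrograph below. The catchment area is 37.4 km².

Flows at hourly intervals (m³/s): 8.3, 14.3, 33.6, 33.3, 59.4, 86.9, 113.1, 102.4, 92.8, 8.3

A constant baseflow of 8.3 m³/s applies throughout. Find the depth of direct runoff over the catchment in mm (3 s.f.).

Direct runoff: 0.0, 6.0, 25.3, 25.0, 51.1, 78.6, 104.8, 94.1, 84.5, 0.0 m³/s; ΣQ_DR = 469.4 m³/s.
V = ΣQ_DR · Δt = 469.4 × 3600 s = 1.690 × 10^6 m³.
Over A = 37.4 km², depth = V / A = 45.2 mm.

d ≈ 45.2 mm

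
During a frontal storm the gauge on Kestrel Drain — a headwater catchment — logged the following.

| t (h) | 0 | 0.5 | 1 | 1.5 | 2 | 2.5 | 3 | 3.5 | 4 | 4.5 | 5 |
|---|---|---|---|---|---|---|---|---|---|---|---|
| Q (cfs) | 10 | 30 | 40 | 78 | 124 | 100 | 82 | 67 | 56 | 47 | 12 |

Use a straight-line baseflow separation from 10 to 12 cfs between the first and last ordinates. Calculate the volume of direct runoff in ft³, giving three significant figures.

V ≈ 9.45 × 10^5 ft³

Direct-runoff ordinates (Q − Q_b): 0.00, 19.80, 29.60, 67.40, 113.20, 89.00, 70.80, 55.60, 44.40, 35.20, 0.00 cfs.
ΣQ_DR = 525.0 cfs.
With Δt = 0.5 h = 1800 s, V = ΣQ_DR · Δt = 525.0 × 1800 = 9.45 × 10^5 ft³.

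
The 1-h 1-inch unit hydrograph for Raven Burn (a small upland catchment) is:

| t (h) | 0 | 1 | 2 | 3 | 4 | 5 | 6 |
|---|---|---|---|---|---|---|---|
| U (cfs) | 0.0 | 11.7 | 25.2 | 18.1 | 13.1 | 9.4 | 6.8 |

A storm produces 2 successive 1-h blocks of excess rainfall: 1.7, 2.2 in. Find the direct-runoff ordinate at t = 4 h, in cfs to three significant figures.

Q ≈ 62.1 cfs

By discrete convolution, Q_j = Σ (P_i / 1 in) · U_{j−i}.
At t = 4 h (j=4): Q = (1.7/1)·13.1 + (2.2/1)·18.1 = 62.1 cfs.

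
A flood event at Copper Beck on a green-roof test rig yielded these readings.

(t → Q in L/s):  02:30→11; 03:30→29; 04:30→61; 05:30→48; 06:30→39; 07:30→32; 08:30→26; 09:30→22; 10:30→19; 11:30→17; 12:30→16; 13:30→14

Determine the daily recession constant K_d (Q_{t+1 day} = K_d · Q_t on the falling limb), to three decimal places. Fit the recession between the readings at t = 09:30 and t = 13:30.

K_d ≈ 0.066

Between t = 09:30 and t = 13:30 the flow falls from 22 to 14 L/s over 4×1 h = 4 h.
Per-interval ratio K = (14/22)^(1/4) = 0.8932; K_d = K^(24/1) = 0.066.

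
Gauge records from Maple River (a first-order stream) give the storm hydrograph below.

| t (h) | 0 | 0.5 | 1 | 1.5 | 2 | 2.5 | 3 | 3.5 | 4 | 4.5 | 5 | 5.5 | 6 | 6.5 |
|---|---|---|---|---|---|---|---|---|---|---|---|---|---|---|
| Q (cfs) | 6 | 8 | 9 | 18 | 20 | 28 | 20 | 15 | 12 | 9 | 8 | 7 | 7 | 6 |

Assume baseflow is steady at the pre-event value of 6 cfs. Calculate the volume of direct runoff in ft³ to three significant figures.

Direct-runoff ordinates (Q − Q_b): 0.0, 2.0, 3.0, 12.0, 14.0, 22.0, 14.0, 9.0, 6.0, 3.0, 2.0, 1.0, 1.0, 0.0 cfs.
ΣQ_DR = 89.00 cfs.
With Δt = 0.5 h = 1800 s, V = ΣQ_DR · Δt = 89.00 × 1800 = 1.60 × 10^5 ft³.

V ≈ 1.60 × 10^5 ft³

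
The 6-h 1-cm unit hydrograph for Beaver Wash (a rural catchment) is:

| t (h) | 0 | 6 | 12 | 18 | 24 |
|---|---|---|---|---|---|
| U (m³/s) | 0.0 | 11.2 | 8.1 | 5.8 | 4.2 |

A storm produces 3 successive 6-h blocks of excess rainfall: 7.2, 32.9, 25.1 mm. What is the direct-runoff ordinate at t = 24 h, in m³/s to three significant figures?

Q ≈ 42.4 m³/s

By discrete convolution, Q_j = Σ (P_i / 10 mm) · U_{j−i}.
At t = 24 h (j=4): Q = (7.2/10)·4.2 + (32.9/10)·5.8 + (25.1/10)·8.1 = 42.4 m³/s.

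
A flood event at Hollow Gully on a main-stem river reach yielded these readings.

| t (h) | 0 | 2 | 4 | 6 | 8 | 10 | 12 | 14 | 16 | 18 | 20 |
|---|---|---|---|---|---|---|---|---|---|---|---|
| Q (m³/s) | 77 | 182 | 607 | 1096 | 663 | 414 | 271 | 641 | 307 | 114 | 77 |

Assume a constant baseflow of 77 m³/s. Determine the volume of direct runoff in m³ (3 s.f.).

Direct-runoff ordinates (Q − Q_b): 0.0, 105.0, 530.0, 1019.0, 586.0, 337.0, 194.0, 564.0, 230.0, 37.0, 0.0 m³/s.
ΣQ_DR = 3602 m³/s.
With Δt = 2 h = 7200 s, V = ΣQ_DR · Δt = 3602 × 7200 = 2.59 × 10^7 m³.

V ≈ 2.59 × 10^7 m³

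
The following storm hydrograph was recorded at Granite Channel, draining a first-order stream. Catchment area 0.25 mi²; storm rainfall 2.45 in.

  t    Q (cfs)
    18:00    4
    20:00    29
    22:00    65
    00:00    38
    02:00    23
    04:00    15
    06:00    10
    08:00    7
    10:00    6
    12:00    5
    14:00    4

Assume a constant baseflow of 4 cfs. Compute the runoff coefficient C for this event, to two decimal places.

ΣQ_DR = 162.0 cfs; V = ΣQ_DR·Δt = 1.166 × 10^6 ft³.
Runoff depth d = V / A = 2.008 in.
C = d / P = 2.008 / 2.45 = 0.82.

C ≈ 0.82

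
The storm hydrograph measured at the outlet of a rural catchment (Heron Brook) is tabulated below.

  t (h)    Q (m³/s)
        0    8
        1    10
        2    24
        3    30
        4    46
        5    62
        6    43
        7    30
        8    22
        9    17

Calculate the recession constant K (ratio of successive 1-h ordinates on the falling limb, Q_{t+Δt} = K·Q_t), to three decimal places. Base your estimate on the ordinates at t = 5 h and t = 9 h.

Using the recession-limb readings at t = 5 h and t = 9 h: Q falls from 62 to 17 m³/s over 4 intervals.
K = (Q₂/Q₁)^(1/4) = (17/62)^(1/4) = 0.724.

K ≈ 0.724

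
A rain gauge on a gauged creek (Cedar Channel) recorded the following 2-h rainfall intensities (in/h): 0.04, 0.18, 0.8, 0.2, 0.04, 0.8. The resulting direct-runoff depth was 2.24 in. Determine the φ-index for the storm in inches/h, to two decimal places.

φ ≈ 0.24 in/h

Only the 2 blocks with intensity above φ contribute runoff: 0.8, 0.8 in/h.
Σ(I−φ)·Δt = d  ⇒  (0.8+0.8 − 2φ)·2 = 2.24
φ = (1.600 − 2.24/2) / 2 = 0.24 in/h.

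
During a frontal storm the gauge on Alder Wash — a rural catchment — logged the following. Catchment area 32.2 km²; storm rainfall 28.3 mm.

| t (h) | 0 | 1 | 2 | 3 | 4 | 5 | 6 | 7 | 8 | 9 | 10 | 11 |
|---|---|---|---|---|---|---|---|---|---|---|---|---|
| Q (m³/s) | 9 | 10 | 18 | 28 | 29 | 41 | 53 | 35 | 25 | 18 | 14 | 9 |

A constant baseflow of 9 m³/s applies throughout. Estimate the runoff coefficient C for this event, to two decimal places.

C ≈ 0.72

ΣQ_DR = 181.0 m³/s; V = ΣQ_DR·Δt = 6.516 × 10^5 m³.
Runoff depth d = V / A = 20.24 mm.
C = d / P = 20.24 / 28.3 = 0.72.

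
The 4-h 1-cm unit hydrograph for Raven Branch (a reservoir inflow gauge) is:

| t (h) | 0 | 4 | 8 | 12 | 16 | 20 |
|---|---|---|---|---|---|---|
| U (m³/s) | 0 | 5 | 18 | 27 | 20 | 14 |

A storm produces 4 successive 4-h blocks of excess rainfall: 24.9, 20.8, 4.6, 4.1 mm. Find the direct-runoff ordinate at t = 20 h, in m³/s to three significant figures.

Q ≈ 96.3 m³/s

By discrete convolution, Q_j = Σ (P_i / 10 mm) · U_{j−i}.
At t = 20 h (j=5): Q = (24.9/10)·14 + (20.8/10)·20 + (4.6/10)·27 + (4.1/10)·18 = 96.3 m³/s.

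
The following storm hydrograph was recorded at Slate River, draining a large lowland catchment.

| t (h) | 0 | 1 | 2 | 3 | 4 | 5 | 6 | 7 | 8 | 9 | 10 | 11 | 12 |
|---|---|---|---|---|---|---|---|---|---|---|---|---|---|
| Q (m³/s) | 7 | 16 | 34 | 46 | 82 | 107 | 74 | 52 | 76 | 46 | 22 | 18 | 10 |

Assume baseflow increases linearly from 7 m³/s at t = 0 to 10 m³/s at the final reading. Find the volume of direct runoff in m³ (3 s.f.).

Direct-runoff ordinates (Q − Q_b): 0.00, 8.75, 26.50, 38.25, 74.00, 98.75, 65.50, 43.25, 67.00, 36.75, 12.50, 8.25, 0.00 m³/s.
ΣQ_DR = 479.5 m³/s.
With Δt = 1 h = 3600 s, V = ΣQ_DR · Δt = 479.5 × 3600 = 1.73 × 10^6 m³.

V ≈ 1.73 × 10^6 m³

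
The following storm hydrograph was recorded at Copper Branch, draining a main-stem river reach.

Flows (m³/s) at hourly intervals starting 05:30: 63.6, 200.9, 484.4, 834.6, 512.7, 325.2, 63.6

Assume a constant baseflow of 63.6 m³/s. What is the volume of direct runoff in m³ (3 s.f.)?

V ≈ 7.34 × 10^6 m³

Direct-runoff ordinates (Q − Q_b): 0.0, 137.3, 420.8, 771.0, 449.1, 261.6, 0.0 m³/s.
ΣQ_DR = 2040 m³/s.
With Δt = 1 h = 3600 s, V = ΣQ_DR · Δt = 2040 × 3600 = 7.34 × 10^6 m³.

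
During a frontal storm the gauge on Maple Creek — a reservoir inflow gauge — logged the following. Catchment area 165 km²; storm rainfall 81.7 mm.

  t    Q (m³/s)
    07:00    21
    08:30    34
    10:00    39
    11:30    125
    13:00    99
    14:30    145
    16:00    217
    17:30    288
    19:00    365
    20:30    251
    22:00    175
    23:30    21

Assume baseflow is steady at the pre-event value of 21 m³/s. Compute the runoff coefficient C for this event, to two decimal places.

C ≈ 0.61

ΣQ_DR = 1528 m³/s; V = ΣQ_DR·Δt = 8.251 × 10^6 m³.
Runoff depth d = V / A = 50.01 mm.
C = d / P = 50.01 / 81.7 = 0.61.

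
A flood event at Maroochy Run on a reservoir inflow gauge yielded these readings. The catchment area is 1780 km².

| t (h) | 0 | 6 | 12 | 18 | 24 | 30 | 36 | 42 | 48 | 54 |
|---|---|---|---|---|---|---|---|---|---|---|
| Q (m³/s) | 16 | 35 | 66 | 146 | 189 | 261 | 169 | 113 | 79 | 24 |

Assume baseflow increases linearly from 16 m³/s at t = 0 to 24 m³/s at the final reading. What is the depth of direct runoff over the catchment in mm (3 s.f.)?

Direct runoff: 0.00, 18.11, 48.22, 127.33, 169.44, 240.56, 147.67, 90.78, 55.89, 0.00 m³/s; ΣQ_DR = 898.0 m³/s.
V = ΣQ_DR · Δt = 898.0 × 21600 s = 1.940 × 10^7 m³.
Over A = 1780 km², depth = V / A = 10.9 mm.

d ≈ 10.9 mm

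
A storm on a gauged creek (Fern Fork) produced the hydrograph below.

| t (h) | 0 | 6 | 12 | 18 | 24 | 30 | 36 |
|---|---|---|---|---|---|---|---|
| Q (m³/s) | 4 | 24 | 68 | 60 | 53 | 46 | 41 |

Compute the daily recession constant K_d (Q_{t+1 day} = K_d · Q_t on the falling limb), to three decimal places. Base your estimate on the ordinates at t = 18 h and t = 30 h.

K_d ≈ 0.588

Between t = 18 h and t = 30 h the flow falls from 60 to 46 m³/s over 2×6 h = 12 h.
Per-interval ratio K = (46/60)^(1/2) = 0.8756; K_d = K^(24/6) = 0.588.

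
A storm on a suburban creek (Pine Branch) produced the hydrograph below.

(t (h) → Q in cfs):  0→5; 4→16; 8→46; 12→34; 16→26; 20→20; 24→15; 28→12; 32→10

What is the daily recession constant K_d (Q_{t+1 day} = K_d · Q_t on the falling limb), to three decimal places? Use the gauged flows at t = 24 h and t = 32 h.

Between t = 24 h and t = 32 h the flow falls from 15 to 10 cfs over 2×4 h = 8 h.
Per-interval ratio K = (10/15)^(1/2) = 0.8165; K_d = K^(24/4) = 0.296.

K_d ≈ 0.296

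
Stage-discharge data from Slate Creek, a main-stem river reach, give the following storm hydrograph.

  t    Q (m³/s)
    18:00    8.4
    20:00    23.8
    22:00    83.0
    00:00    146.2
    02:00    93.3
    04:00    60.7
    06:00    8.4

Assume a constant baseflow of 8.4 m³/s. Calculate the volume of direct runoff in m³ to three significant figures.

Direct-runoff ordinates (Q − Q_b): 0.0, 15.4, 74.6, 137.8, 84.9, 52.3, 0.0 m³/s.
ΣQ_DR = 365.0 m³/s.
With Δt = 2 h = 7200 s, V = ΣQ_DR · Δt = 365.0 × 7200 = 2.63 × 10^6 m³.

V ≈ 2.63 × 10^6 m³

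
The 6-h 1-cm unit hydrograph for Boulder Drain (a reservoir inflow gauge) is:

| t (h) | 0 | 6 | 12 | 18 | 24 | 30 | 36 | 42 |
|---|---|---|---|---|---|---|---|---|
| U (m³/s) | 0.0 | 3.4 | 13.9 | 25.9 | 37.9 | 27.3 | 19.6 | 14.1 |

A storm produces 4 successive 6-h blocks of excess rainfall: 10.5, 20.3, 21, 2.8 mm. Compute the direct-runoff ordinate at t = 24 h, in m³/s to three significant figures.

By discrete convolution, Q_j = Σ (P_i / 10 mm) · U_{j−i}.
At t = 24 h (j=4): Q = (10.5/10)·37.9 + (20.3/10)·25.9 + (21/10)·13.9 + (2.8/10)·3.4 = 123 m³/s.

Q ≈ 123 m³/s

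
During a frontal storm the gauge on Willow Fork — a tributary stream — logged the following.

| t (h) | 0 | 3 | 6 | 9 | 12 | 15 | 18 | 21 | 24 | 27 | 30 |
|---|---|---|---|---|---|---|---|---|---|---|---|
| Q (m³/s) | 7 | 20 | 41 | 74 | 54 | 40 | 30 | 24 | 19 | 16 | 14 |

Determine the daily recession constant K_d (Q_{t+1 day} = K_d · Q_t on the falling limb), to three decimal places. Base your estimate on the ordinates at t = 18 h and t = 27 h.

Between t = 18 h and t = 27 h the flow falls from 30 to 16 m³/s over 3×3 h = 9 h.
Per-interval ratio K = (16/30)^(1/3) = 0.8110; K_d = K^(24/3) = 0.187.

K_d ≈ 0.187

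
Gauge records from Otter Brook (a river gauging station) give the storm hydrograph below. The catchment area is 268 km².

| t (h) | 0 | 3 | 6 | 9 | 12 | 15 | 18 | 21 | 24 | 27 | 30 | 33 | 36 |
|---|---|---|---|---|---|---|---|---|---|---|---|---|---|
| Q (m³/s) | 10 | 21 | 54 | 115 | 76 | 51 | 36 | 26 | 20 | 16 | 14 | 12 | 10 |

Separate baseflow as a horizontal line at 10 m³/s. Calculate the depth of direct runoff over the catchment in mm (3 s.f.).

d ≈ 13.3 mm

Direct runoff: 0.0, 11.0, 44.0, 105.0, 66.0, 41.0, 26.0, 16.0, 10.0, 6.0, 4.0, 2.0, 0.0 m³/s; ΣQ_DR = 331.0 m³/s.
V = ΣQ_DR · Δt = 331.0 × 10800 s = 3.575 × 10^6 m³.
Over A = 268 km², depth = V / A = 13.3 mm.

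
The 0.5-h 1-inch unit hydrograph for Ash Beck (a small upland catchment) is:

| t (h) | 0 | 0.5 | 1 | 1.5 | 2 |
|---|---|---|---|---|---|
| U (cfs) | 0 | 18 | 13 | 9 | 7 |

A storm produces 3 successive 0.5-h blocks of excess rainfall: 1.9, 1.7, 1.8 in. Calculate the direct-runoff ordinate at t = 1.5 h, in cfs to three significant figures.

Q ≈ 71.6 cfs

By discrete convolution, Q_j = Σ (P_i / 1 in) · U_{j−i}.
At t = 1.5 h (j=3): Q = (1.9/1)·9 + (1.7/1)·13 + (1.8/1)·18 = 71.6 cfs.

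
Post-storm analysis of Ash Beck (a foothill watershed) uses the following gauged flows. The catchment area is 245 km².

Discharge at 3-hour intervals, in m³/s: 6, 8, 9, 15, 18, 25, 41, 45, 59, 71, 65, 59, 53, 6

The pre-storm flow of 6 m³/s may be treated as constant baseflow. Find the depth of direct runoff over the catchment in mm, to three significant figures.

d ≈ 17.5 mm

Direct runoff: 0.0, 2.0, 3.0, 9.0, 12.0, 19.0, 35.0, 39.0, 53.0, 65.0, 59.0, 53.0, 47.0, 0.0 m³/s; ΣQ_DR = 396.0 m³/s.
V = ΣQ_DR · Δt = 396.0 × 10800 s = 4.277 × 10^6 m³.
Over A = 245 km², depth = V / A = 17.5 mm.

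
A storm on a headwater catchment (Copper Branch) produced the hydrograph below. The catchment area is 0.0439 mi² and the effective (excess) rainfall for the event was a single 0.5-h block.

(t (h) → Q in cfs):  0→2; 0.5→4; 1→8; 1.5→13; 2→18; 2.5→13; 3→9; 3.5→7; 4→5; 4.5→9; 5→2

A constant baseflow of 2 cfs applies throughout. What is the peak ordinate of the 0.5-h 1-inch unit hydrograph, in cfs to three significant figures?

Direct runoff: 0.0, 2.0, 6.0, 11.0, 16.0, 11.0, 7.0, 5.0, 3.0, 7.0, 0.0 cfs; ΣQ_DR = 68.00 cfs, peak = 16.0 cfs.
Runoff depth d = ΣQ_DR·Δt / A = 68.00 × 1800 / (0.0439 mi²) = 1.200 in.
The 1-inch UH is the DRH scaled by (1 in)/d, so U_p = 16.0 × 1/1.200 = 13.3 cfs.

U_p ≈ 13.3 cfs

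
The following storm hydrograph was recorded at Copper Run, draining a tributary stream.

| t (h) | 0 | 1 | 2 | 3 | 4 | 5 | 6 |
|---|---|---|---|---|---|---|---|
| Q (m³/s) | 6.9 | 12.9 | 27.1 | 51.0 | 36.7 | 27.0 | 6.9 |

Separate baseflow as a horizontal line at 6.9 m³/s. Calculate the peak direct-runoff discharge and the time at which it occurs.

Q_p = 44.1 m³/s at t = 3 h

Subtracting baseflow gives direct-runoff ordinates: 0.0, 6.0, 20.2, 44.1, 29.8, 20.1, 0.0 m³/s.
The maximum is 44.1 m³/s, occurring at the reading for t = 3 h.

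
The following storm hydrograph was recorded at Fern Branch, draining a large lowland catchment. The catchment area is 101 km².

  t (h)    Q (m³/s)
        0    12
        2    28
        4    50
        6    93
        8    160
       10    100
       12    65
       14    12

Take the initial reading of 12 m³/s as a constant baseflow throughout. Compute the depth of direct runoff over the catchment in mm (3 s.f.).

Direct runoff: 0.0, 16.0, 38.0, 81.0, 148.0, 88.0, 53.0, 0.0 m³/s; ΣQ_DR = 424.0 m³/s.
V = ΣQ_DR · Δt = 424.0 × 7200 s = 3.053 × 10^6 m³.
Over A = 101 km², depth = V / A = 30.2 mm.

d ≈ 30.2 mm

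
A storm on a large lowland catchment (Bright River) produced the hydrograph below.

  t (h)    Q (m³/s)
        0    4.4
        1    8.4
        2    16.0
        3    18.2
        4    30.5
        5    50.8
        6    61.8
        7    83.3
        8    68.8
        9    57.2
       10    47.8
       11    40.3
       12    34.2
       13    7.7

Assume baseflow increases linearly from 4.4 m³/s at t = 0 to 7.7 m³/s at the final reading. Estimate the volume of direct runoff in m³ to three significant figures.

Direct-runoff ordinates (Q − Q_b): 0.00, 3.75, 11.09, 13.04, 25.08, 45.13, 55.88, 77.12, 62.37, 50.52, 40.86, 33.11, 26.75, 0.00 m³/s.
ΣQ_DR = 444.7 m³/s.
With Δt = 1 h = 3600 s, V = ΣQ_DR · Δt = 444.7 × 3600 = 1.60 × 10^6 m³.

V ≈ 1.60 × 10^6 m³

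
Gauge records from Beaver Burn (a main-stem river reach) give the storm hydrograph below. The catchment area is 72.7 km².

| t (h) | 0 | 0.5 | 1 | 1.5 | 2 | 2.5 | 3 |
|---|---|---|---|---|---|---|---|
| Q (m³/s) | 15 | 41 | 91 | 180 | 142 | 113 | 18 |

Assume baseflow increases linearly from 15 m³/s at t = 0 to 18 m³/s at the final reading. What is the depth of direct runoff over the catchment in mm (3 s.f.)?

d ≈ 12.0 mm

Direct runoff: 0.00, 25.50, 75.00, 163.50, 125.00, 95.50, 0.00 m³/s; ΣQ_DR = 484.5 m³/s.
V = ΣQ_DR · Δt = 484.5 × 1800 s = 8.721 × 10^5 m³.
Over A = 72.7 km², depth = V / A = 12.0 mm.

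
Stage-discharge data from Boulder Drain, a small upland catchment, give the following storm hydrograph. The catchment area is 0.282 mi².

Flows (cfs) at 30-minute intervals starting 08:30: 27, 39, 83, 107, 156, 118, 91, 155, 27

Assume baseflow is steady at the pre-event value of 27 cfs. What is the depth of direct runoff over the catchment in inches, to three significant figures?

d ≈ 1.54 in

Direct runoff: 0.0, 12.0, 56.0, 80.0, 129.0, 91.0, 64.0, 128.0, 0.0 cfs; ΣQ_DR = 560.0 cfs.
V = ΣQ_DR · Δt = 560.0 × 1800 s = 1.008 × 10^6 ft³.
Over A = 0.282 mi², depth = V / A = 1.54 in.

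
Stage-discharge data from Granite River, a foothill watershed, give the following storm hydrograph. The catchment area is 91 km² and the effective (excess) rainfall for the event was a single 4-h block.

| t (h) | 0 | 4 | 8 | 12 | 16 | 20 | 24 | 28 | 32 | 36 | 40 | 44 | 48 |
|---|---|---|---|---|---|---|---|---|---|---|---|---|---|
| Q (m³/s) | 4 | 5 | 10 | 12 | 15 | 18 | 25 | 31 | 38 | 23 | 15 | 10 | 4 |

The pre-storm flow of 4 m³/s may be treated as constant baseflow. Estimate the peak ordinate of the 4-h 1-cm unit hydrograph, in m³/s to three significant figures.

Direct runoff: 0.0, 1.0, 6.0, 8.0, 11.0, 14.0, 21.0, 27.0, 34.0, 19.0, 11.0, 6.0, 0.0 m³/s; ΣQ_DR = 158.0 m³/s, peak = 34.0 m³/s.
Runoff depth d = ΣQ_DR·Δt / A = 158.0 × 14400 / (91 km²) = 25.00 mm.
The 1-cm UH is the DRH scaled by (10 mm)/d, so U_p = 34.0 × 10/25.00 = 13.6 m³/s.

U_p ≈ 13.6 m³/s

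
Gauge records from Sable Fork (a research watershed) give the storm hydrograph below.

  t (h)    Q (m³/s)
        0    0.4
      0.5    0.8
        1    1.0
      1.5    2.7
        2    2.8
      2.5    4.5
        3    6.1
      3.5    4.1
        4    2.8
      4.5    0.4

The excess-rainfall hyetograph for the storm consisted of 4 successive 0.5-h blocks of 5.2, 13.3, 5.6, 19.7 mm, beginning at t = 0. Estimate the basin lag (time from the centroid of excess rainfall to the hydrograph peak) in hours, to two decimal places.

Centroid of excess rainfall: t_c = Σ P_i·t̄_i / ΣP_i = 1.2043 h (block centres at 0.25, 0.75, 1.25, 1.75 h).
Hydrograph peak occurs at t = 3 h, so basin lag t_L = 3 − 1.2043 = 1.80 h.

t_L ≈ 1.80 h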